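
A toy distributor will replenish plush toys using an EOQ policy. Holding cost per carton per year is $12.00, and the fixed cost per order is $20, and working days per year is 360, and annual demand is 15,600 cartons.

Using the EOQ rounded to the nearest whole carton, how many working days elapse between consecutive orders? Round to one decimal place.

5.3 days

2DS/H = 2·15,600·20/12 = 52,000.00
EOQ = √52,000.00 ≈ 228.04 → Q = 228 cartons
Days between orders = 360 / (D/Q) = 360 / 68.421 ≈ 5.262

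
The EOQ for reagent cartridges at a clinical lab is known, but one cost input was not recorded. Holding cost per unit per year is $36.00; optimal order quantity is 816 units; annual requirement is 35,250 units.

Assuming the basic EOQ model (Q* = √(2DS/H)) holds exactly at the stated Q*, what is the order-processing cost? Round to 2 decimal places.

EOQ relation: Q² = 2DS/H, so rearrange for the unknown.
S = Q²H / (2D) = 816² × 36 / (2 × 35,250) = 340.0116

$340.01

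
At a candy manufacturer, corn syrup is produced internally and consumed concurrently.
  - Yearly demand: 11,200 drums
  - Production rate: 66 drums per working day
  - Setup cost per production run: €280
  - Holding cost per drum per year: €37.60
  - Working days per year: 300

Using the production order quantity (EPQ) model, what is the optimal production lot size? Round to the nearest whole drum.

620 drums

d = 11,200/300 = 37.3333 drums/day;  effective holding cost H(1 − d/p) = 37.6·(1 − 37.3333/66) = 16.33131
Q* = √(2DS / H_eff) = √(2·11,200·280 / 16.33131) ≈ 619.72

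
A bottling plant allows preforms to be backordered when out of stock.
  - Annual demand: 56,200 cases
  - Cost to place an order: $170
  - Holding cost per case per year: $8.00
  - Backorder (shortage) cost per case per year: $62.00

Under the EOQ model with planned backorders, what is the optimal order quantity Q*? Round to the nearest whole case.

1,642 cases

Basic EOQ = √(2·56,200·170/8) = 1,545.477
Backorder adjustment √((H+b)/b) = √((8+62)/62) = 1.0626
Q* = 1,545.477 × 1.0626 ≈ 1,642.16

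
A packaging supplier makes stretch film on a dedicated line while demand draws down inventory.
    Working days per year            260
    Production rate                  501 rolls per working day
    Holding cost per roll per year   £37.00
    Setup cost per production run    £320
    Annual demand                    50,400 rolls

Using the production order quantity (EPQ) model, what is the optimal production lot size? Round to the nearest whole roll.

Daily demand d = 50,400/260 = 193.846; p = 501; 1 − d/p = 0.61308
EPQ = √(2DS / (H(1 − d/p)))
    = √(2 × 50,400 × 320 / (37 × 0.61308)) ≈ 1,192.46

1,192 rolls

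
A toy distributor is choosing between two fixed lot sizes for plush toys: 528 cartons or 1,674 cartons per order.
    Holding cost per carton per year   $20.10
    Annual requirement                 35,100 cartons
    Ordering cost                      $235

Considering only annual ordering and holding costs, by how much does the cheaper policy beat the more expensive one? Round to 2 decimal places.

TC(Q) = (D/Q)S + (Q/2)H
TC(528) = (35,100/528)×235 + (528/2)×20.1 = $20,928.56
TC(1,674) = (35,100/1,674)×235 + (1,674/2)×20.1 = $21,751.12
Cheaper: Q = 528.  Difference = $822.56

$822.56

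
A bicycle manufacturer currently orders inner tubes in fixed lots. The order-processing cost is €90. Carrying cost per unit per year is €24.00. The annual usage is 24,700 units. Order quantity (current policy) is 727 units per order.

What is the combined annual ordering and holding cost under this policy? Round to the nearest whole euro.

Annual ordering cost = (D/Q)·S = (24,700/727) × 90 = €3,057.77
Annual holding cost  = (Q/2)·H = (727/2) × 24 = €8,724.00
Total = €3,057.77 + €8,724.00 = €11,781.77

€11,782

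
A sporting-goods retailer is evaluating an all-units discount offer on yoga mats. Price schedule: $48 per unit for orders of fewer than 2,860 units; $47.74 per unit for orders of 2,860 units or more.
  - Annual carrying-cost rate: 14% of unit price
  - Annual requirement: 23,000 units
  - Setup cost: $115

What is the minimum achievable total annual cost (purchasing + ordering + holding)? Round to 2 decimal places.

$1,108,502.37

H₁ = 14%×$48 = $6.7200;  H₂ = 14%×$47.74 = $6.6836
EOQ₁ = √(2×23,000×115/6.7200) = 887.24  (< 2,860, feasible at tier 1)
EOQ₂ = √(2×23,000×115/6.6836) = 889.66  (< 2,860 → use Q = 2,860 at tier-2 price)
TC(tier 1 (EOQ₁), Q≈887.2) = $1,109,962.28
TC(tier 2, Q≈2,860.0) = $1,108,502.37
Minimum at tier 2: $1,108,502.37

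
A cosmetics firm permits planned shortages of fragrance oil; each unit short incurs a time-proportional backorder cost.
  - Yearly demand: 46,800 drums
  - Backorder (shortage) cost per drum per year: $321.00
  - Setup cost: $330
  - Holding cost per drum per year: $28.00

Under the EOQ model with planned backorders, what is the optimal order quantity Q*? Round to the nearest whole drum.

Q* = √(2DS/H) · √((H + b)/b)
   = √(2 × 46,800 × 330 / 28) · √((28 + 321) / 321)
   = 1,050.306 × 1.0427 ≈ 1,095.16

1,095 drums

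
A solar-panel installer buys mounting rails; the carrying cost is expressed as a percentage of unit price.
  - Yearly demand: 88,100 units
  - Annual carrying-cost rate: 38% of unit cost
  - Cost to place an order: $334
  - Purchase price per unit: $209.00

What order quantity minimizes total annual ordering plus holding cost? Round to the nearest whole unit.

861 units

Holding cost per unit per year: H = 38% × $209 = $79.4200
Optimal lot size Q* = (2 × 88,100 × $334 / $79.42)^½ ≈ 860.82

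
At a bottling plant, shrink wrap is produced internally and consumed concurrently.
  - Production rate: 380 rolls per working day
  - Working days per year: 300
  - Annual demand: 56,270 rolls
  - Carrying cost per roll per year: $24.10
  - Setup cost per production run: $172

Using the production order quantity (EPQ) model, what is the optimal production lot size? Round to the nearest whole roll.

1,259 rolls

d = 56,270/300 = 187.5667 rolls/day;  effective holding cost H(1 − d/p) = 24.1·(1 − 187.5667/380) = 12.20432
Q* = √(2DS / H_eff) = √(2·56,270·172 / 12.20432) ≈ 1,259.39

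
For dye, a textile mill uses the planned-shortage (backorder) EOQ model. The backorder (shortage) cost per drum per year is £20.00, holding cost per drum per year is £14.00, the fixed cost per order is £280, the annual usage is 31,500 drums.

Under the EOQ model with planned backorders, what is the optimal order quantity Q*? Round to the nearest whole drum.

Q* = √(2DS/H) · √((H + b)/b)
   = √(2 × 31,500 × 280 / 14) · √((14 + 20) / 20)
   = 1,122.497 × 1.3038 ≈ 1,463.56

1,464 drums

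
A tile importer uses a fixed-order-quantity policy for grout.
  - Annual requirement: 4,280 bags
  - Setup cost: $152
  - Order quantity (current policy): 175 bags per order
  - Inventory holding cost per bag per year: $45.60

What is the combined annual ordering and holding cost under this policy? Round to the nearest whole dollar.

$7,707

Ordering: D/Q × S = 4,280/175 × $152 = $3,717.49
Holding:  Q/2 × H = 175/2 × $45.6 = $3,990.00
Total = $3,717.49 + $3,990.00 = $7,707.49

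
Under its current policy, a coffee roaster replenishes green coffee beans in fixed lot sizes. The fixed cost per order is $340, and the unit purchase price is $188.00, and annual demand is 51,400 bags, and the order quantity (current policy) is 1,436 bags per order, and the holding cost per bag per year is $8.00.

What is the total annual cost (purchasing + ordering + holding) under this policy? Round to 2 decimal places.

$9,681,113.92

Ordering: D/Q × S = 51,400/1,436 × $340 = $12,169.92
Holding:  Q/2 × H = 1,436/2 × $8 = $5,744.00
Purchase cost = D·C = 51,400 × 188 = $9,663,200.00
Total = $12,169.92 + $5,744.00 + $9,663,200.00 = $9,681,113.92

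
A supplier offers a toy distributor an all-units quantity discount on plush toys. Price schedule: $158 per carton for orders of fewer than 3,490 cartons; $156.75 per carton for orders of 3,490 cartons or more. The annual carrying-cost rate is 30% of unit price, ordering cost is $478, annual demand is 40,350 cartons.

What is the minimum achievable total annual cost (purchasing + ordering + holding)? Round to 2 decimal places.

H₁ = 30%×$158 = $47.4000;  H₂ = 30%×$156.75 = $47.0250
EOQ₁ = √(2×40,350×478/47.4000) = 902.11  (< 3,490, feasible at tier 1)
EOQ₂ = √(2×40,350×478/47.0250) = 905.70  (< 3,490 → use Q = 3,490 at tier-2 price)
TC(tier 1 (EOQ₁), Q≈902.1) = $6,418,060.22
TC(tier 2, Q≈3,490.0) = $6,412,447.57
Minimum at tier 2: $6,412,447.57

$6,412,447.57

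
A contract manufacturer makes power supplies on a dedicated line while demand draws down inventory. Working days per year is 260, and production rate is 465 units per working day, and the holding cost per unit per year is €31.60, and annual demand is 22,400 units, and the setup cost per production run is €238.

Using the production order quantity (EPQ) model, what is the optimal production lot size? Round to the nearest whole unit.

d = 22,400/260 = 86.1538 units/day;  effective holding cost H(1 − d/p) = 31.6·(1 − 86.1538/465) = 25.74524
Q* = √(2DS / H_eff) = √(2·22,400·238 / 25.74524) ≈ 643.55

644 units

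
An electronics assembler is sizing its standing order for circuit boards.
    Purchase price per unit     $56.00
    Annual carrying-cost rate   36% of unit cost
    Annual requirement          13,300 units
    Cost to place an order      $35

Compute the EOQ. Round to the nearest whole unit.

Holding cost per unit per year: H = 36% × $56 = $20.1600
Q* = √(2·D·S / H) = √(2·13,300·35 / 20.16) = √46,180.6 ≈ 214.90

215 units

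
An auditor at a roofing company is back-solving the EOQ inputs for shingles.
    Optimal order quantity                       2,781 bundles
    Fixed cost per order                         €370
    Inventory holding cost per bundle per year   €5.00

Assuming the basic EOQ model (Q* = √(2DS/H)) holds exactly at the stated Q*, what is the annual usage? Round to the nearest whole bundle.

EOQ relation: Q² = 2DS/H, so rearrange for the unknown.
D = Q²H / (2S) = 2,781² × 5 / (2 × 370) = 52,256.49

52,256 bundles per year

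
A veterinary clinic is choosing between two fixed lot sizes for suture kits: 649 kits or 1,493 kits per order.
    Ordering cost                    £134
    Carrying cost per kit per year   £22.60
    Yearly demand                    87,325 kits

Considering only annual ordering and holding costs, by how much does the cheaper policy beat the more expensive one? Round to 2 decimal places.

£655.31

Annual cost at Q: ordering D·S/Q plus holding Q·H/2.
TC(649) = (87,325/649)×134 + (649/2)×22.6 = £25,363.82
TC(1,493) = (87,325/1,493)×134 + (1,493/2)×22.6 = £24,708.51
Cheaper: Q = 1,493.  Difference = £655.31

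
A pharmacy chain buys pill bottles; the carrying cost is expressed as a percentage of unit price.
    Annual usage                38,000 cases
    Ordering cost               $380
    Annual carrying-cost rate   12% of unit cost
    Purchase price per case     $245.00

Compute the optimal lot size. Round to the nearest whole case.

991 cases

Carrying cost H = $245 × 12% = $29.4000/case/yr
Q* = √(2·D·S / H) = √(2·38,000·380 / 29.4) = √982,312.9 ≈ 991.12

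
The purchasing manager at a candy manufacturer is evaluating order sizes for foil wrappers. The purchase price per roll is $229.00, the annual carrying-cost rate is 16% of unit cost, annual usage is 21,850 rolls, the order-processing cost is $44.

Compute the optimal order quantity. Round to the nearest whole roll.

H = i·C = 0.16 × $229 = $36.6400 per roll-year
2DS/H = 2·21,850·44/36.64 = 52,478.17
EOQ = √52,478.17 ≈ 229.08

229 rolls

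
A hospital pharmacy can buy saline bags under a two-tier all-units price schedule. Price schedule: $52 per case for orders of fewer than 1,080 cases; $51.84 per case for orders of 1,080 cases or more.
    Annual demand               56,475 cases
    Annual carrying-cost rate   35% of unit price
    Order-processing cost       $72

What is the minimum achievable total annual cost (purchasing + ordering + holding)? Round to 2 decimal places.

H₁ = 35%×$52 = $18.2000;  H₂ = 35%×$51.84 = $18.1440
EOQ₁ = √(2×56,475×72/18.2000) = 668.46  (< 1,080, feasible at tier 1)
EOQ₂ = √(2×56,475×72/18.1440) = 669.49  (< 1,080 → use Q = 1,080 at tier-2 price)
TC(tier 1 (EOQ₁), Q≈668.5) = $2,948,865.92
TC(tier 2, Q≈1,080.0) = $2,941,226.76
Minimum at tier 2: $2,941,226.76

$2,941,226.76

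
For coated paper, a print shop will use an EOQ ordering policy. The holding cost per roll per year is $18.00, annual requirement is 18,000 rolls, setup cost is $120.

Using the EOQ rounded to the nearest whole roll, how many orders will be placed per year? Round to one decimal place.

36.7 orders per year

Q* = √(2·D·S / H) = √(2·18,000·120 / 18) = √240,000.0 ≈ 489.90 → Q = 490
Orders per year = D/Q = 18,000 / 490 = 36.735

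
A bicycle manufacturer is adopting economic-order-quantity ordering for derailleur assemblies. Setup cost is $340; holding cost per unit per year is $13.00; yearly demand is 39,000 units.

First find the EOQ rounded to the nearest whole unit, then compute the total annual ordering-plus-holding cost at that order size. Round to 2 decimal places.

Optimal lot size Q* = (2 × 39,000 × $340 / $13)^½ ≈ 1,428.29 → Q = 1,428 units
Ordering: D/Q × S = 39,000/1,428 × $340 = $9,285.71
Holding:  Q/2 × H = 1,428/2 × $13 = $9,282.00
Total = $9,285.71 + $9,282.00 = $18,567.71

$18,567.71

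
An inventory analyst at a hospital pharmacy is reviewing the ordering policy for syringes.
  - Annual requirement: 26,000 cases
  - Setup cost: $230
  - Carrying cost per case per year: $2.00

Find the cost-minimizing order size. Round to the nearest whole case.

2,445 cases

2DS/H = 2·26,000·230/2 = 5,980,000.00
EOQ = √5,980,000.00 ≈ 2,445.40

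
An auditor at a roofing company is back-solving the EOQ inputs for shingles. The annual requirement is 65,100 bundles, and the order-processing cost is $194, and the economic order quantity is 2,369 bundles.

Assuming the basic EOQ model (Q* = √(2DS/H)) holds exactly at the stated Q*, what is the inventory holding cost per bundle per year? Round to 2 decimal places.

From Q* = √(2DS/H) ⇒ Q*² = 2DS/H.
H = 2DS / Q² = 2 × 65,100 × 194 / 2,369² = 4.5007

$4.50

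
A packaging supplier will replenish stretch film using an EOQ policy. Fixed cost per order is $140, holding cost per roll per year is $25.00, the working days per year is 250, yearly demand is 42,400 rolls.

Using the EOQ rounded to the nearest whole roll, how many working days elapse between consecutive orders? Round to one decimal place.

4.1 days

2DS/H = 2·42,400·140/25 = 474,880.00
EOQ = √474,880.00 ≈ 689.12 → Q = 689 rolls
T = Q/D × 250 days = 689/42,400 × 250 = 4.062 days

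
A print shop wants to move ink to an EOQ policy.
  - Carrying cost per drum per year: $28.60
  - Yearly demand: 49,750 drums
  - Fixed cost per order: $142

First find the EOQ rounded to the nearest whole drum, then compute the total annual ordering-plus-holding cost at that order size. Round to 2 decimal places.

$20,101.98

Q* = √(2·D·S / H) = √(2·49,750·142 / 28.6) = √494,021.0 ≈ 702.87 → Q = 703 drums
Orders/yr = 49,750/703 = 70.768; ordering cost = 70.768 × $142 = $10,049.08
Average inventory = 703/2 = 351.5; holding cost = 351.5 × $28.6 = $10,052.90
Total = $10,049.08 + $10,052.90 = $20,101.98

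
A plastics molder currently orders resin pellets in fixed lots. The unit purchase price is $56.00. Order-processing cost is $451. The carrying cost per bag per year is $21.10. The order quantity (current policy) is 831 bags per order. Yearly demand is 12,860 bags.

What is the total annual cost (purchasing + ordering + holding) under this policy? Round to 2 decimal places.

Ordering: D/Q × S = 12,860/831 × $451 = $6,979.37
Holding:  Q/2 × H = 831/2 × $21.1 = $8,767.05
Purchase cost = D·C = 12,860 × 56 = $720,160.00
Total = $6,979.37 + $8,767.05 + $720,160.00 = $735,906.42

$735,906.42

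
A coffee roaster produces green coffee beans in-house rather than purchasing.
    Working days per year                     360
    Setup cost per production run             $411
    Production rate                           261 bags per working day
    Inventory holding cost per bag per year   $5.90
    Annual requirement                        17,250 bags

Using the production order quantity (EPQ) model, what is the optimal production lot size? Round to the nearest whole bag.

Daily demand d = 17,250/360 = 47.917; p = 261; 1 − d/p = 0.81641
EPQ = √(2DS / (H(1 − d/p)))
    = √(2 × 17,250 × 411 / (5.9 × 0.81641)) ≈ 1,715.73

1,716 bags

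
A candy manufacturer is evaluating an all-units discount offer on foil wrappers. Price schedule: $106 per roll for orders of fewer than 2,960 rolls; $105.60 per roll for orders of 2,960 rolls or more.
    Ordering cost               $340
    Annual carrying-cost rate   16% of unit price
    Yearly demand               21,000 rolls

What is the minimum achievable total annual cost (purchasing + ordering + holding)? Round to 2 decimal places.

H₁ = 16%×$106 = $16.9600;  H₂ = 16%×$105.60 = $16.8960
EOQ₁ = √(2×21,000×340/16.9600) = 917.60  (< 2,960, feasible at tier 1)
EOQ₂ = √(2×21,000×340/16.8960) = 919.33  (< 2,960 → use Q = 2,960 at tier-2 price)
TC(tier 1 (EOQ₁), Q≈917.6) = $2,241,562.42
TC(tier 2, Q≈2,960.0) = $2,245,018.24
Minimum at tier 1 (EOQ₁): $2,241,562.42

$2,241,562.42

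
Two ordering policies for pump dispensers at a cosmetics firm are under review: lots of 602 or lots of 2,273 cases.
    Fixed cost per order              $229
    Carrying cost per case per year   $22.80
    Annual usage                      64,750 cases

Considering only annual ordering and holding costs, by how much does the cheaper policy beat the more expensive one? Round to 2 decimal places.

Annual cost at Q: ordering D·S/Q plus holding Q·H/2.
TC(602) = (64,750/602)×229 + (602/2)×22.8 = $31,493.61
TC(2,273) = (64,750/2,273)×229 + (2,273/2)×22.8 = $32,435.63
Cheaper: Q = 602.  Difference = $942.01

$942.01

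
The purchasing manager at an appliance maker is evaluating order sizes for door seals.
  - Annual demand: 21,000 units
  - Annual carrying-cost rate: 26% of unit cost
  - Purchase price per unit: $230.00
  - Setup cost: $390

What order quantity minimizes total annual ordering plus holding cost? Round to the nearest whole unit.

Carrying cost H = $230 × 26% = $59.8000/unit/yr
EOQ = √(2DS/H) = √(2 × 21,000 × 390 / 59.8)
    = √(273,913.04) ≈ 523.37

523 units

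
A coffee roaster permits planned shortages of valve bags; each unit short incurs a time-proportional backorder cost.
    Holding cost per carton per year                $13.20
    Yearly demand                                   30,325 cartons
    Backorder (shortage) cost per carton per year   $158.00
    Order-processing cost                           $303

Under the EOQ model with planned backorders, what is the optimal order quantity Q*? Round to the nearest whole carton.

Basic EOQ = √(2·30,325·303/13.2) = 1,179.912
Backorder adjustment √((H+b)/b) = √((13.2+158)/158) = 1.0409
Q* = 1,179.912 × 1.0409 ≈ 1,228.21

1,228 cartons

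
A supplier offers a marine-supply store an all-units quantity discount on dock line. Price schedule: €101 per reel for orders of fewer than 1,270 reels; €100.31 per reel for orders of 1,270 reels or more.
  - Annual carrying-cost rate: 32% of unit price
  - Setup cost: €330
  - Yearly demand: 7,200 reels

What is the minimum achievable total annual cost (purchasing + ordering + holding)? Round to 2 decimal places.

H₁ = 32%×€101 = €32.3200;  H₂ = 32%×€100.31 = €32.0992
EOQ₁ = √(2×7,200×330/32.3200) = 383.44  (< 1,270, feasible at tier 1)
EOQ₂ = √(2×7,200×330/32.0992) = 384.76  (< 1,270 → use Q = 1,270 at tier-2 price)
TC(tier 1 (EOQ₁), Q≈383.4) = €739,592.93
TC(tier 2, Q≈1,270.0) = €744,485.86
Minimum at tier 1 (EOQ₁): €739,592.93

€739,592.93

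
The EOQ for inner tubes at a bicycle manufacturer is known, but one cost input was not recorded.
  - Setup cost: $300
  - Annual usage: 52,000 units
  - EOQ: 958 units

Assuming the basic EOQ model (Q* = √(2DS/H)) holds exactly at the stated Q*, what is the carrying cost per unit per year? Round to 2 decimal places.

$34.00

EOQ relation: Q² = 2DS/H, so rearrange for the unknown.
H = 2DS / Q² = 2 × 52,000 × 300 / 958² = 33.9957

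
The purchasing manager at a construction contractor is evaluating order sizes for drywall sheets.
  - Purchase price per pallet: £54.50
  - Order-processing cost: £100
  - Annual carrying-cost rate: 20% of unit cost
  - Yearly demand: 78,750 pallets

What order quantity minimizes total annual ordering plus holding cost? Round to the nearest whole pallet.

1,202 pallets

H = i·C = 0.2 × £54.5 = £10.9000 per pallet-year
EOQ = √(2DS/H) = √(2 × 78,750 × 100 / 10.9)
    = √(1,444,954.13) ≈ 1,202.06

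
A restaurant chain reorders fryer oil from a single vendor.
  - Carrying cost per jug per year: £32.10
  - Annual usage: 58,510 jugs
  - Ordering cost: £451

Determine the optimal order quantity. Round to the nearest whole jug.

1,282 jugs

Q* = √(2·D·S / H) = √(2·58,510·451 / 32.1) = √1,644,112.8 ≈ 1,282.23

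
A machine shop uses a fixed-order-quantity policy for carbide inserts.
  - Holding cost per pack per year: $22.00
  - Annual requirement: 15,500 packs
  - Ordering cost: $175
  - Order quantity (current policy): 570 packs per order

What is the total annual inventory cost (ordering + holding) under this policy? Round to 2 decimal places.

$11,028.77

Orders/yr = 15,500/570 = 27.193; ordering cost = 27.193 × $175 = $4,758.77
Average inventory = 570/2 = 285; holding cost = 285 × $22 = $6,270.00
Total = $4,758.77 + $6,270.00 = $11,028.77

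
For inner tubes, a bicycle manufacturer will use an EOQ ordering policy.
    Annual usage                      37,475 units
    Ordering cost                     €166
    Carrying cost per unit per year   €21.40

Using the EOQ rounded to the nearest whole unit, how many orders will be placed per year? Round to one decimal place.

Q* = √(2·D·S / H) = √(2·37,475·166 / 21.4) = √581,387.9 ≈ 762.49 → Q = 762
N = D/Q = 37,475/762 ≈ 49.180 orders/yr

49.2 orders per year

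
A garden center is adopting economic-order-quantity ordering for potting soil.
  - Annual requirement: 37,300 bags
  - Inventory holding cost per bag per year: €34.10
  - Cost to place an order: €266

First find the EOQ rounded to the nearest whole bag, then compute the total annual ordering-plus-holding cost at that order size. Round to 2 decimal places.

Optimal lot size Q* = (2 × 37,300 × €266 / €34.1)^½ ≈ 762.84 → Q = 763 bags
Ordering: D/Q × S = 37,300/763 × €266 = €13,003.67
Holding:  Q/2 × H = 763/2 × €34.1 = €13,009.15
Total = €13,003.67 + €13,009.15 = €26,012.82

€26,012.82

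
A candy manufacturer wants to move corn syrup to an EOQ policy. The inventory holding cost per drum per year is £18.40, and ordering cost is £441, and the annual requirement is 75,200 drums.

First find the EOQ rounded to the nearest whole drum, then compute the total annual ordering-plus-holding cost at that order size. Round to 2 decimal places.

£34,934.31

EOQ = √(2DS/H) = √(2 × 75,200 × 441 / 18.4)
    = √(3,604,695.65) ≈ 1,898.60 → Q = 1,899 drums
Orders/yr = 75,200/1,899 = 39.600; ordering cost = 39.600 × £441 = £17,463.51
Average inventory = 1,899/2 = 949.5; holding cost = 949.5 × £18.4 = £17,470.80
Total = £17,463.51 + £17,470.80 = £34,934.31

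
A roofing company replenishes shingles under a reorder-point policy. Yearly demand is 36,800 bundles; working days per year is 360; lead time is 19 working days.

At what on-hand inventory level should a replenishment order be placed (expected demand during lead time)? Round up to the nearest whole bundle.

1,943 bundles

Daily demand d = 36,800 / 360 = 102.222 bundles/day
Demand during lead time = 102.222 × 19 = 1,942.22
Reorder point = 1,942.22 → round up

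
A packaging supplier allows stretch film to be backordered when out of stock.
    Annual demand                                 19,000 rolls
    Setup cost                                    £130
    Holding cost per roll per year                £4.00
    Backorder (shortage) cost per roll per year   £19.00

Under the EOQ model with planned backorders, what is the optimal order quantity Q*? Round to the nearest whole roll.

1,223 rolls

Q* = √(2DS/H) · √((H + b)/b)
   = √(2 × 19,000 × 130 / 4) · √((4 + 19) / 19)
   = 1,111.306 × 1.1002 ≈ 1,222.70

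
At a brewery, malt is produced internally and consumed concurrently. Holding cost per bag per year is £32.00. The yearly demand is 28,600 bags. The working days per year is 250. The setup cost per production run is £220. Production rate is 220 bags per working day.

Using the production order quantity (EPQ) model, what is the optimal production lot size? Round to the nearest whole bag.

905 bags

Daily demand d = 28,600/250 = 114.400; p = 220; 1 − d/p = 0.48000
EPQ = √(2DS / (H(1 − d/p)))
    = √(2 × 28,600 × 220 / (32 × 0.48000)) ≈ 905.14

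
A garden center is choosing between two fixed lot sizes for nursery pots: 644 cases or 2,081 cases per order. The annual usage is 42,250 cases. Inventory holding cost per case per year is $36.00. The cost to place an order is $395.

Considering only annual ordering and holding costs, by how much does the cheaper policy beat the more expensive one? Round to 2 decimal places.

$7,971.37

TC(Q) = (D/Q)S + (Q/2)H
TC(644) = (42,250/644)×395 + (644/2)×36 = $37,506.21
TC(2,081) = (42,250/2,081)×395 + (2,081/2)×36 = $45,477.58
Lots of 644 are cheaper by $7,971.37.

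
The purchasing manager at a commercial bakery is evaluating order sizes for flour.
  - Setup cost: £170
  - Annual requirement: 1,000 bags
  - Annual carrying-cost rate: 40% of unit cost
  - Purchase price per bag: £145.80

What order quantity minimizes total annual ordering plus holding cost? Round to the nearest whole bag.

76 bags

Carrying cost H = £145.8 × 40% = £58.3200/bag/yr
Q* = √(2·D·S / H) = √(2·1,000·170 / 58.32) = √5,829.9 ≈ 76.35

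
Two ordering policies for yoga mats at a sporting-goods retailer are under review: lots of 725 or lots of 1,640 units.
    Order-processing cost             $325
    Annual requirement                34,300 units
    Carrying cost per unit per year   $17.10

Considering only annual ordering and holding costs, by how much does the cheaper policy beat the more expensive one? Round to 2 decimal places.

Annual cost at Q: ordering D·S/Q plus holding Q·H/2.
TC(725) = (34,300/725)×325 + (725/2)×17.1 = $21,574.61
TC(1,640) = (34,300/1,640)×325 + (1,640/2)×17.1 = $20,819.26
Lots of 1,640 are cheaper by $755.36.

$755.36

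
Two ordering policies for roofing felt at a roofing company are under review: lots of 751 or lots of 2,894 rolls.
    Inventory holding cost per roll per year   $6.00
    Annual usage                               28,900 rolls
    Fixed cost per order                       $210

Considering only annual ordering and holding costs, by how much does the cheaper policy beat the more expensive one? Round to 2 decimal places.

Annual cost at Q: ordering D·S/Q plus holding Q·H/2.
TC(751) = (28,900/751)×210 + (751/2)×6 = $10,334.23
TC(2,894) = (28,900/2,894)×210 + (2,894/2)×6 = $10,779.10
Cheaper: Q = 751.  Difference = $444.87

$444.87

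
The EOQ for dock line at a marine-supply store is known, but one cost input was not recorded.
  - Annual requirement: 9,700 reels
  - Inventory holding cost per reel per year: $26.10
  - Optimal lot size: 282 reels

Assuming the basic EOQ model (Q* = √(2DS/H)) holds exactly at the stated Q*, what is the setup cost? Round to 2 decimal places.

$106.99

Since Q* = (2DS/H)^½, squaring gives Q*²·H = 2DS.
S = Q²H / (2D) = 282² × 26.1 / (2 × 9,700) = 106.9885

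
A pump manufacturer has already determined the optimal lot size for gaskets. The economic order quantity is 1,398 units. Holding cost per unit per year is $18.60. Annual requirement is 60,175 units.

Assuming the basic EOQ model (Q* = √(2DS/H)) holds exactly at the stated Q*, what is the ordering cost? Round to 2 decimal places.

$302.05

Since Q* = (2DS/H)^½, squaring gives Q*²·H = 2DS.
S = Q²H / (2D) = 1,398² × 18.6 / (2 × 60,175) = 302.0516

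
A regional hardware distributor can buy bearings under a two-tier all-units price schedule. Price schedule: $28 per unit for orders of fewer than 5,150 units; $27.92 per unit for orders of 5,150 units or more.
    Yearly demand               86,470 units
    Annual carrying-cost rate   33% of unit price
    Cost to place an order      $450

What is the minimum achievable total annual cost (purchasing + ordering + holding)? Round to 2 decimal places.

$2,445,523.05

H₁ = 33%×$28 = $9.2400;  H₂ = 33%×$27.92 = $9.2136
EOQ₁ = √(2×86,470×450/9.2400) = 2,902.14  (< 5,150, feasible at tier 1)
EOQ₂ = √(2×86,470×450/9.2136) = 2,906.29  (< 5,150 → use Q = 5,150 at tier-2 price)
TC(tier 1 (EOQ₁), Q≈2,902.1) = $2,447,975.75
TC(tier 2, Q≈5,150.0) = $2,445,523.05
Minimum at tier 2: $2,445,523.05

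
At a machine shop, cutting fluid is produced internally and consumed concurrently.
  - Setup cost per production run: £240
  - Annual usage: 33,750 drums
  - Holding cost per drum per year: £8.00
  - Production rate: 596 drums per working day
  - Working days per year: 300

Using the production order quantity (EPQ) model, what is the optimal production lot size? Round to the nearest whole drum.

1,580 drums

Daily demand d = 33,750/300 = 112.500; p = 596; 1 − d/p = 0.81124
EPQ = √(2DS / (H(1 − d/p)))
    = √(2 × 33,750 × 240 / (8 × 0.81124)) ≈ 1,579.93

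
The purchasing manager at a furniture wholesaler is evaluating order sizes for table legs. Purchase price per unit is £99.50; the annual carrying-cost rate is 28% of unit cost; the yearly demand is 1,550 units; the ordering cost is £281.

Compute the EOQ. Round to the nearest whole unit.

177 units

H = i·C = 0.28 × £99.5 = £27.8600 per unit-year
EOQ = √(2DS/H) = √(2 × 1,550 × 281 / 27.86)
    = √(31,267.05) ≈ 176.82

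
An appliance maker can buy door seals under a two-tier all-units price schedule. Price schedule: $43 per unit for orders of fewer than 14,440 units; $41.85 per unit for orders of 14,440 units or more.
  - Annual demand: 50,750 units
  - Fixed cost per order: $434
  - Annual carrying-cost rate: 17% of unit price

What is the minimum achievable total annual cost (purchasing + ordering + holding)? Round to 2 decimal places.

H₁ = 17%×$43 = $7.3100;  H₂ = 17%×$41.85 = $7.1145
EOQ₁ = √(2×50,750×434/7.3100) = 2,454.82  (< 14,440, feasible at tier 1)
EOQ₂ = √(2×50,750×434/7.1145) = 2,488.32  (< 14,440 → use Q = 14,440 at tier-2 price)
TC(tier 1 (EOQ₁), Q≈2,454.8) = $2,200,194.72
TC(tier 2, Q≈14,440.0) = $2,176,779.50
Minimum at tier 2: $2,176,779.50

$2,176,779.50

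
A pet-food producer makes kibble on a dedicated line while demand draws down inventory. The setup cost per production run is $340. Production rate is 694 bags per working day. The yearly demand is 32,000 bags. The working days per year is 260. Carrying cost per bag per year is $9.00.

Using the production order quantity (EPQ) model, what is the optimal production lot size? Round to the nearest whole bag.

1,714 bags

d = 32,000/260 = 123.0769 bags/day;  effective holding cost H(1 − d/p) = 9·(1 − 123.0769/694) = 7.40390
Q* = √(2DS / H_eff) = √(2·32,000·340 / 7.40390) ≈ 1,714.35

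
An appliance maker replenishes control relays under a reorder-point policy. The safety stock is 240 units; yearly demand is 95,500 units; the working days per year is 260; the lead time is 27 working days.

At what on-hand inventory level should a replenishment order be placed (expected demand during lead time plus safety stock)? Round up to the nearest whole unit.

10,158 units

Daily demand d = 95,500 / 260 = 367.308 units/day
Demand during lead time = 367.308 × 27 = 9,917.31
Reorder point = 9,917.31 + 240 = 10,157.31 → round up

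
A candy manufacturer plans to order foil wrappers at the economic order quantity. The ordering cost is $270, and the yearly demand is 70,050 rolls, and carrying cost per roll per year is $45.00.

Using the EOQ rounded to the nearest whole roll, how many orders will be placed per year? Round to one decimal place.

76.4 orders per year

Optimal lot size Q* = (2 × 70,050 × $270 / $45)^½ ≈ 916.84 → Q = 917
Orders per year = D/Q = 70,050 / 917 = 76.390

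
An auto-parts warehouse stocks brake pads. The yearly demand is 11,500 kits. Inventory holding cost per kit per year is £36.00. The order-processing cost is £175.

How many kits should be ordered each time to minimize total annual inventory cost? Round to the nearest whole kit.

334 kits

EOQ = √(2DS/H) = √(2 × 11,500 × 175 / 36)
    = √(111,805.56) ≈ 334.37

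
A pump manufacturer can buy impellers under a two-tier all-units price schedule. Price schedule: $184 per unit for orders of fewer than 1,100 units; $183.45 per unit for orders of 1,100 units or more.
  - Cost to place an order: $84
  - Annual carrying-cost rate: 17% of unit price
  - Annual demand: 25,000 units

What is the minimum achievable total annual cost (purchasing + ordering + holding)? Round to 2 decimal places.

H₁ = 17%×$184 = $31.2800;  H₂ = 17%×$183.45 = $31.1865
EOQ₁ = √(2×25,000×84/31.2800) = 366.43  (< 1,100, feasible at tier 1)
EOQ₂ = √(2×25,000×84/31.1865) = 366.98  (< 1,100 → use Q = 1,100 at tier-2 price)
TC(tier 1 (EOQ₁), Q≈366.4) = $4,611,461.94
TC(tier 2, Q≈1,100.0) = $4,605,311.67
Minimum at tier 2: $4,605,311.67

$4,605,311.67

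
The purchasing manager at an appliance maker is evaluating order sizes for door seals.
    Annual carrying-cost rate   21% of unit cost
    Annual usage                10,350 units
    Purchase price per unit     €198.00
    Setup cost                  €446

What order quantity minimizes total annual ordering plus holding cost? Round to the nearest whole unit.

471 units

H = i·C = 0.21 × €198 = €41.5800 per unit-year
Q* = √(2·D·S / H) = √(2·10,350·446 / 41.58) = √222,034.6 ≈ 471.21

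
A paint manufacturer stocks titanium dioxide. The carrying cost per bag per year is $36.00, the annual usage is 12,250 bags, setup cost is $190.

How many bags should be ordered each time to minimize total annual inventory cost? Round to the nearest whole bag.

360 bags

Q* = √(2·D·S / H) = √(2·12,250·190 / 36) = √129,305.6 ≈ 359.59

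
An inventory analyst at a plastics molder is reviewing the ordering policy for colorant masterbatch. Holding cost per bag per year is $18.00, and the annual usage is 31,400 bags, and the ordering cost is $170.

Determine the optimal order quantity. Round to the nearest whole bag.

Q* = √(2·D·S / H) = √(2·31,400·170 / 18) = √593,111.1 ≈ 770.14

770 bags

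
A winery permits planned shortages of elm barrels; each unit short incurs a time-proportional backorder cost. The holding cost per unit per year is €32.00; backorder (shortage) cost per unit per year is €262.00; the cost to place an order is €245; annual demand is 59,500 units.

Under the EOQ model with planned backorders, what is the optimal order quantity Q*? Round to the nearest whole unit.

Q* = √(2DS/H) · √((H + b)/b)
   = √(2 × 59,500 × 245 / 32) · √((32 + 262) / 262)
   = 954.512 × 1.0593 ≈ 1,011.12

1,011 units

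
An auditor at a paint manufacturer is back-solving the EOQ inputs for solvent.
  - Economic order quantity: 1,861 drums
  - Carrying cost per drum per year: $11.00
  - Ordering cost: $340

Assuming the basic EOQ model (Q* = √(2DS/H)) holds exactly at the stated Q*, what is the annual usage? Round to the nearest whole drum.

EOQ relation: Q² = 2DS/H, so rearrange for the unknown.
D = Q²H / (2S) = 1,861² × 11 / (2 × 340) = 56,024.31

56,024 drums per year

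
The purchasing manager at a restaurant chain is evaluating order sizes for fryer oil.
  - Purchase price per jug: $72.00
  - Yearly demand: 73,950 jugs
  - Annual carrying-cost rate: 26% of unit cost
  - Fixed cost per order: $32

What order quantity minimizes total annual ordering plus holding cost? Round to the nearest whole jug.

H = i·C = 0.26 × $72 = $18.7200 per jug-year
2DS/H = 2·73,950·32/18.72 = 252,820.51
EOQ = √252,820.51 ≈ 502.81

503 jugs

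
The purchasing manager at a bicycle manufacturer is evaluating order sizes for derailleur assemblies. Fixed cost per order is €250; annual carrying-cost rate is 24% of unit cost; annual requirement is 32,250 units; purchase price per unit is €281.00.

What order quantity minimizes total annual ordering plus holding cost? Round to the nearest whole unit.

489 units

H = i·C = 0.24 × €281 = €67.4400 per unit-year
Optimal lot size Q* = (2 × 32,250 × €250 / €67.44)^½ ≈ 488.98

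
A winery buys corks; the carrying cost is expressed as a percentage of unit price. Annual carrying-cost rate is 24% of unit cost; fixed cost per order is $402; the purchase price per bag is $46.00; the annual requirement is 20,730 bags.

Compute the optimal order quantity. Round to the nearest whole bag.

1,229 bags

Carrying cost H = $46 × 24% = $11.0400/bag/yr
Optimal lot size Q* = (2 × 20,730 × $402 / $11.04)^½ ≈ 1,228.69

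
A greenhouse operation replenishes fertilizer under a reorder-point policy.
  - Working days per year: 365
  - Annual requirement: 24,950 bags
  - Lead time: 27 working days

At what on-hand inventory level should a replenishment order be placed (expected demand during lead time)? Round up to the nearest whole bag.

Daily demand d = 24,950 / 365 = 68.356 bags/day
Demand during lead time = 68.356 × 27 = 1,845.62
Reorder point = 1,845.62 → round up

1,846 bags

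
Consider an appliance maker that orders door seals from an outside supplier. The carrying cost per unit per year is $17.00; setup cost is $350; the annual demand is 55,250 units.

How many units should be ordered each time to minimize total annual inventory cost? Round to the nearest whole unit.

1,508 units

Optimal lot size Q* = (2 × 55,250 × $350 / $17)^½ ≈ 1,508.31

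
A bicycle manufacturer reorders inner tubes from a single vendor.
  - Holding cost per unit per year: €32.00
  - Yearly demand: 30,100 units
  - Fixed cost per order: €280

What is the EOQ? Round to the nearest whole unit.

Q* = √(2·D·S / H) = √(2·30,100·280 / 32) = √526,750.0 ≈ 725.78

726 units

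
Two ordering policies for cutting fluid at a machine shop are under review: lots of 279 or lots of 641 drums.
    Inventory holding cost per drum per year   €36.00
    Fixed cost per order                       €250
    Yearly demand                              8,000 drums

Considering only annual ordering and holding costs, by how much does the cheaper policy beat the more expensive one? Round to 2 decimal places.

TC(Q) = (D/Q)S + (Q/2)H
TC(279) = (8,000/279)×250 + (279/2)×36 = €12,190.46
TC(641) = (8,000/641)×250 + (641/2)×36 = €14,658.12
Lots of 279 are cheaper by €2,467.67.

€2,467.67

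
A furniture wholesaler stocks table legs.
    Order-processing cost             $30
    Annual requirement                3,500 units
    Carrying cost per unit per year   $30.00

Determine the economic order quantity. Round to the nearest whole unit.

84 units

EOQ = √(2DS/H) = √(2 × 3,500 × 30 / 30)
    = √(7,000.00) ≈ 83.67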